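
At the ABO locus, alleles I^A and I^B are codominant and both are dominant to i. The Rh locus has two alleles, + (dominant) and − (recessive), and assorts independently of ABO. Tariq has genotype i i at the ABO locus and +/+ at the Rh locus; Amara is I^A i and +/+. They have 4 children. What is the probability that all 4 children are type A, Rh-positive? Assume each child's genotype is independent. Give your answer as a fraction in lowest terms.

1/16

ABO cross i i × I^A i → 1/2 O, 1/2 A.
Rh cross +/+ × +/+ → 1 Rh+; so P(type A, Rh-positive) = 1/2 × 1 = 1/2 per child.
All 4 independent: (1/2)^4 = 1/16.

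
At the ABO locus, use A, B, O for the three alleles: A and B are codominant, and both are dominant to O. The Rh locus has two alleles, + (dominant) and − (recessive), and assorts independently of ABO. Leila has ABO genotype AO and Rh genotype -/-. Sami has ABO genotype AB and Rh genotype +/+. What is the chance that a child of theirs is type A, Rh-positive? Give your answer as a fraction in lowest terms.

1/2

ABO cross AO × AB → offspring phenotypes: 1/2 A, 1/4 B, 1/4 AB.
Rh cross -/- × +/+ → 1 Rh+.
Independent loci: P(type A, Rh-positive) = 1/2 × 1 = 1/2.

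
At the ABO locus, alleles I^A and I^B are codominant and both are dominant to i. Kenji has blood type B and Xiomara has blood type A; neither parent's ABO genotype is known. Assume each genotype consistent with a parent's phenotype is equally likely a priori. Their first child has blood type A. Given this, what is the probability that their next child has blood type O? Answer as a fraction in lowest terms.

Possible genotypes: Kenji ∈ {I^B I^B, I^B i}; Xiomara ∈ {I^A I^A, I^A i}.
Weight each parental genotype pair by prior × P(type-A child):
  I^B i × I^A I^A: posterior weight 2/3; P(next child type O) = 0.
  I^B i × I^A i: posterior weight 1/3; P(next child type O) = 1/4.
Weighted sum = 1/12.

1/12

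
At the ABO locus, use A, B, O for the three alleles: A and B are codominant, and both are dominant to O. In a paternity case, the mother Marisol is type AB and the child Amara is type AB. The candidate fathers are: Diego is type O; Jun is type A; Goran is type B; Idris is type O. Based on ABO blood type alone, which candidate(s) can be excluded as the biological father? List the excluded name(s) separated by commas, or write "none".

Diego, Idris

A candidate is excluded only if no genotype consistent with his phenotype could produce a type AB child with a type AB mother.
Diego (type O): no genotype consistent with that phenotype can produce a type-AB child with a type-AB mother.
Idris (type O): no genotype consistent with that phenotype can produce a type-AB child with a type-AB mother.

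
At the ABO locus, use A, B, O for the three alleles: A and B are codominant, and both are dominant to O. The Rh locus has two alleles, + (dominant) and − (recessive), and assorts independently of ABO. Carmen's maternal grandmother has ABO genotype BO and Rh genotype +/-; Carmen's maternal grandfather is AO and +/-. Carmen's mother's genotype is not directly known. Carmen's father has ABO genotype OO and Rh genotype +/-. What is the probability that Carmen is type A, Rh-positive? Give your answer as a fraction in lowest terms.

3/16

Carmen's mother's ABO genotype from BO × AO: 1/4 AB, 1/4 AO, 1/4 BO, 1/4 OO.
Crossing each possibility with the father OO and summing P(type A): 1/4·1/2 + 1/4·1/2 + 1/4·0 + 1/4·0 = 1/4.
Similarly for Rh via the mother's Rh distribution: P(Rh+) = 3/4.
Independent loci: 1/4 × 3/4 = 3/16.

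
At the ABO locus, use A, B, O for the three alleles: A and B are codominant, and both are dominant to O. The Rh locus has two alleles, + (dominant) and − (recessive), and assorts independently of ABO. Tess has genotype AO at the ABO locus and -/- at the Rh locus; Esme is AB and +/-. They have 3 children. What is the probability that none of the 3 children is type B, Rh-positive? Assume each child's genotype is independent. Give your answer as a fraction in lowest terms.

ABO cross AO × AB → 1/2 A, 1/4 B, 1/4 AB.
Rh cross -/- × +/- → 1/2 Rh+, 1/2 Rh-; so P(type B, Rh-positive) = 1/4 × 1/2 = 1/8 per child.
P(not type B, Rh-positive) = 7/8 for one child; (7/8)^3 = 343/512.

343/512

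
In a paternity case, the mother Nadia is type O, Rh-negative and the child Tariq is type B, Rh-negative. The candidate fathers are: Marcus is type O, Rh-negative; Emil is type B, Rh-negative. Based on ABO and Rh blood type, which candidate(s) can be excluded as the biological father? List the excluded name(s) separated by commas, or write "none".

A candidate is excluded only if no genotype consistent with his phenotype could produce a type B, Rh-negative child with a type O, Rh-negative mother.
Marcus (type O, Rh-): no genotype consistent with that phenotype can produce a type-B Rh- child with a type-O mother.

Marcus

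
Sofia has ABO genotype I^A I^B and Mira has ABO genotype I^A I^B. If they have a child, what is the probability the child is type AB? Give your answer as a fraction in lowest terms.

1/2

ABO cross I^A I^B × I^A I^B → offspring phenotypes: 1/4 A, 1/4 B, 1/2 AB.
So P(type AB) = 1/2.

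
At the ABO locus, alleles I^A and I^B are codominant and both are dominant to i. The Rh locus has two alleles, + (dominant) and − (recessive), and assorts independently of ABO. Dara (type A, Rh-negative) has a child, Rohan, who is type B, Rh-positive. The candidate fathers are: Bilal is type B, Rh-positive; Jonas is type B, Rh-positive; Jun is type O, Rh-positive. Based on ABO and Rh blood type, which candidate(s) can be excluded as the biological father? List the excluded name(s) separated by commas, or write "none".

A candidate is excluded only if no genotype consistent with his phenotype could produce a type B, Rh-positive child with a type A, Rh-negative mother.
Jun (type O, Rh+): no genotype consistent with that phenotype can produce a type-B Rh+ child with a type-A mother.

Jun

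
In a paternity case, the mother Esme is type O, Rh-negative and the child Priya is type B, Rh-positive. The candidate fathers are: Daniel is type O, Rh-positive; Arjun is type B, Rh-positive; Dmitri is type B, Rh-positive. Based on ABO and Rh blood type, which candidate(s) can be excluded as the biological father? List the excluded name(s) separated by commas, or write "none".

Daniel

A candidate is excluded only if no genotype consistent with his phenotype could produce a type B, Rh-positive child with a type O, Rh-negative mother.
Daniel (type O, Rh+): no genotype consistent with that phenotype can produce a type-B Rh+ child with a type-O mother.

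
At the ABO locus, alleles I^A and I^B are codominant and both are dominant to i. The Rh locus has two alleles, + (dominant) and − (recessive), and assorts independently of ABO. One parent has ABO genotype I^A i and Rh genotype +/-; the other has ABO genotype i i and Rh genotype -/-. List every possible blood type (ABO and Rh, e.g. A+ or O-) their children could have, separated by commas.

O+, O-, A+, A-

Gametes from I^A i × i i give offspring ABO genotypes I^A i, i i, i.e. phenotypes O, A.
Rh cross +/- × -/- → phenotypes Rh+, Rh-.
Combining independently: O+, O-, A+, A-.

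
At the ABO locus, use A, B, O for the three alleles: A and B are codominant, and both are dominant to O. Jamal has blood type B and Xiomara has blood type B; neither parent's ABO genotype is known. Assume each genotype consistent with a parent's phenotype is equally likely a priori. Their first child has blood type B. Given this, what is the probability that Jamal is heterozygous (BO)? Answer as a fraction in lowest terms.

Possible genotypes: Jamal ∈ {BB, BO}; Xiomara ∈ {BB, BO}.
Weight each parental genotype pair by prior × P(type-B child):
  BB × BB: posterior weight 4/15.
  BB × BO: posterior weight 4/15.
  BO × BB: posterior weight 4/15.
  BO × BO: posterior weight 1/5.
Sum the posterior weight over pairs where Jamal is BO: 7/15.

7/15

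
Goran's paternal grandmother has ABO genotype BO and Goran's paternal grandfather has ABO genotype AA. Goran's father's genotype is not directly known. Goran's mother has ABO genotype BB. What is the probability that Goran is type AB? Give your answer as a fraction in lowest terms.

Goran's father's ABO genotype from BO × AA: 1/2 AB, 1/2 AO.
Crossing each possibility with the mother BB and summing P(type AB): 1/2·1/2 + 1/2·1/2 = 1/2.

1/2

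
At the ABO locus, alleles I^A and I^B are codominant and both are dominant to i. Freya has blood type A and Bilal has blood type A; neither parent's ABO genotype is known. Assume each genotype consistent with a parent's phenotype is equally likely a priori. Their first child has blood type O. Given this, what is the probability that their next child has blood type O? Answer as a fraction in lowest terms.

Possible genotypes: Freya ∈ {I^A I^A, I^A i}; Bilal ∈ {I^A I^A, I^A i}.
Weight each parental genotype pair by prior × P(type-O child):
  I^A i × I^A i: posterior weight 1; P(next child type O) = 1/4.
Weighted sum = 1/4.

1/4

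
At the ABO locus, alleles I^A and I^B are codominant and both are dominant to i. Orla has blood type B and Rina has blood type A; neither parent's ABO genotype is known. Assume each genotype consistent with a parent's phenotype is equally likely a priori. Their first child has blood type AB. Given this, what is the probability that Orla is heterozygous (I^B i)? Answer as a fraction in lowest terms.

1/3

Possible genotypes: Orla ∈ {I^B I^B, I^B i}; Rina ∈ {I^A I^A, I^A i}.
Weight each parental genotype pair by prior × P(type-AB child):
  I^B I^B × I^A I^A: posterior weight 4/9.
  I^B I^B × I^A i: posterior weight 2/9.
  I^B i × I^A I^A: posterior weight 2/9.
  I^B i × I^A i: posterior weight 1/9.
Sum the posterior weight over pairs where Orla is I^B i: 1/3.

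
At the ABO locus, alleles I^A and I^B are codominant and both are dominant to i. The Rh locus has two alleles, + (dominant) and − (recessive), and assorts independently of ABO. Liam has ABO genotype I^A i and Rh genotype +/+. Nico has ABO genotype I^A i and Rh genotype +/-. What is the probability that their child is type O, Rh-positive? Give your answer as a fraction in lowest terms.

ABO cross I^A i × I^A i → offspring phenotypes: 1/4 O, 3/4 A.
Rh cross +/+ × +/- → 1 Rh+.
Independent loci: P(type O, Rh-positive) = 1/4 × 1 = 1/4.

1/4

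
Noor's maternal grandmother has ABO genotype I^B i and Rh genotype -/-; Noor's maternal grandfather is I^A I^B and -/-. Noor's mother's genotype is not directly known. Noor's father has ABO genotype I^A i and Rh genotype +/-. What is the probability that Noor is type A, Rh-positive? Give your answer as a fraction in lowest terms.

Noor's mother's ABO genotype from I^B i × I^A I^B: 1/4 I^A I^B, 1/4 I^A i, 1/4 I^B I^B, 1/4 I^B i.
Crossing each possibility with the father I^A i and summing P(type A): 1/4·1/2 + 1/4·3/4 + 1/4·0 + 1/4·1/4 = 3/8.
Similarly for Rh via the mother's Rh distribution: P(Rh+) = 1/2.
Independent loci: 3/8 × 1/2 = 3/16.

3/16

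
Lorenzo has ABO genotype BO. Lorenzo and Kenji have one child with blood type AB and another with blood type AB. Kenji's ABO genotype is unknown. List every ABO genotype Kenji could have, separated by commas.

For each candidate genotype of Kenji, check whether crossing it with BO can produce every observed child phenotype.
  AA → possible child types {A, AB} ✓
  AB → possible child types {A, B, AB} ✓
  AO → possible child types {O, A, B, AB} ✓
  BB → possible child types {B} ✗
  BO → possible child types {O, B} ✗
  OO → possible child types {O, B} ✗

AA, AB, AO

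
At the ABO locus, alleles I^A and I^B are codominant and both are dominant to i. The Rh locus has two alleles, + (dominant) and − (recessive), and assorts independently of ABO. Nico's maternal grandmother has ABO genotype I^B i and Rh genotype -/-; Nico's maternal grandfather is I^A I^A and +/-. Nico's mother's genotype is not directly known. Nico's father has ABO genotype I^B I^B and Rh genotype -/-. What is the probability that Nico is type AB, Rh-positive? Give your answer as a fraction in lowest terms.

Nico's mother's ABO genotype from I^B i × I^A I^A: 1/2 I^A I^B, 1/2 I^A i.
Crossing each possibility with the father I^B I^B and summing P(type AB): 1/2·1/2 + 1/2·1/2 = 1/2.
Similarly for Rh via the mother's Rh distribution: P(Rh+) = 1/4.
Independent loci: 1/2 × 1/4 = 1/8.

1/8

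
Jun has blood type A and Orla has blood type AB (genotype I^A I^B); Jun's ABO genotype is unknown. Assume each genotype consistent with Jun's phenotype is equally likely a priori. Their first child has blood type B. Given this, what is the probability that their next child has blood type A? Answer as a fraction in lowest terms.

1/2

Possible genotypes: Jun ∈ {I^A I^A, I^A i}; Orla ∈ {I^A I^B}.
Weight each parental genotype pair by prior × P(type-B child):
  I^A i × I^A I^B: posterior weight 1; P(next child type A) = 1/2.
Weighted sum = 1/2.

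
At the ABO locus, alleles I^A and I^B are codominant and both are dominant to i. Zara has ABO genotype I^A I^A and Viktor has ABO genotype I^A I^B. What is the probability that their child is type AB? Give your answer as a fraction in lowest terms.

1/2

ABO cross I^A I^A × I^A I^B → offspring phenotypes: 1/2 A, 1/2 AB.
So P(type AB) = 1/2.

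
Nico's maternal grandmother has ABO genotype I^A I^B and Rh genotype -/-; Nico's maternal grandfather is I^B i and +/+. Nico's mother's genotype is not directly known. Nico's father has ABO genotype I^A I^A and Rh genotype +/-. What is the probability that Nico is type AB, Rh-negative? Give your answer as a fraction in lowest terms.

Nico's mother's ABO genotype from I^A I^B × I^B i: 1/4 I^A I^B, 1/4 I^A i, 1/4 I^B I^B, 1/4 I^B i.
Crossing each possibility with the father I^A I^A and summing P(type AB): 1/4·1/2 + 1/4·0 + 1/4·1 + 1/4·1/2 = 1/2.
Similarly for Rh via the mother's Rh distribution: P(Rh-) = 1/4.
Independent loci: 1/2 × 1/4 = 1/8.

1/8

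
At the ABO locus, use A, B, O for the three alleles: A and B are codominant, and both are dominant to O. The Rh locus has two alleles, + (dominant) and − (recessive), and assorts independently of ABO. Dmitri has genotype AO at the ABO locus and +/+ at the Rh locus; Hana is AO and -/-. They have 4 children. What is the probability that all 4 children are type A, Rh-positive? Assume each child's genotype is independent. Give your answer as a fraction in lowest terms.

81/256

ABO cross AO × AO → 1/4 O, 3/4 A.
Rh cross +/+ × -/- → 1 Rh+; so P(type A, Rh-positive) = 3/4 × 1 = 3/4 per child.
All 4 independent: (3/4)^4 = 81/256.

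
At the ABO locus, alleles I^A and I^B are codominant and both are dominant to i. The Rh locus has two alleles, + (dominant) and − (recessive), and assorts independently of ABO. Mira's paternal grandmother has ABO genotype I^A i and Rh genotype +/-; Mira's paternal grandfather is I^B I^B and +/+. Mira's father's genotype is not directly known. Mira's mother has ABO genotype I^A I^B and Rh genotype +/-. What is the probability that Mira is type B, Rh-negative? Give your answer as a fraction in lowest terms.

Mira's father's ABO genotype from I^A i × I^B I^B: 1/2 I^A I^B, 1/2 I^B i.
Crossing each possibility with the mother I^A I^B and summing P(type B): 1/2·1/4 + 1/2·1/2 = 3/8.
Similarly for Rh via the father's Rh distribution: P(Rh-) = 1/8.
Independent loci: 3/8 × 1/8 = 3/64.

3/64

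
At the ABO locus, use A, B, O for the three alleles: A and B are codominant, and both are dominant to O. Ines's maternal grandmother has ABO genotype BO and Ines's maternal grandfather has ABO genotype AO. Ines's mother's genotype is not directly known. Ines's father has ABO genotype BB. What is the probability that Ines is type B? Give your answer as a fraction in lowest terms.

3/4

Ines's mother's ABO genotype from BO × AO: 1/4 AB, 1/4 AO, 1/4 BO, 1/4 OO.
Crossing each possibility with the father BB and summing P(type B): 1/4·1/2 + 1/4·1/2 + 1/4·1 + 1/4·1 = 3/4.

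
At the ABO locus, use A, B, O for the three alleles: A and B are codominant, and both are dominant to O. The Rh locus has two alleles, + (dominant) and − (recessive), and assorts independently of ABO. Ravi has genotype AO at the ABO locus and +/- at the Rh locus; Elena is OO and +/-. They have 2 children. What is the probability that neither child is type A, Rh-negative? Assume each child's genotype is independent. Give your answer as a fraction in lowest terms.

49/64

ABO cross AO × OO → 1/2 O, 1/2 A.
Rh cross +/- × +/- → 3/4 Rh+, 1/4 Rh-; so P(type A, Rh-negative) = 1/2 × 1/4 = 1/8 per child.
P(not type A, Rh-negative) = 7/8 for one child; (7/8)^2 = 49/64.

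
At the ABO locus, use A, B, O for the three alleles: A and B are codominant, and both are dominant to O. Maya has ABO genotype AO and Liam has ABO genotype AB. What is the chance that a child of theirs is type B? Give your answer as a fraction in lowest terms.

ABO cross AO × AB → offspring phenotypes: 1/2 A, 1/4 B, 1/4 AB.
So P(type B) = 1/4.

1/4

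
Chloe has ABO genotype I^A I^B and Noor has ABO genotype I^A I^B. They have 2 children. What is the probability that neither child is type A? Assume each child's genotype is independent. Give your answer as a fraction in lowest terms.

9/16

ABO cross I^A I^B × I^A I^B → 1/4 A, 1/4 B, 1/2 AB.
So P(type A) = 1/4 per child.
P(not type A) = 3/4 for one child; (3/4)^2 = 9/16.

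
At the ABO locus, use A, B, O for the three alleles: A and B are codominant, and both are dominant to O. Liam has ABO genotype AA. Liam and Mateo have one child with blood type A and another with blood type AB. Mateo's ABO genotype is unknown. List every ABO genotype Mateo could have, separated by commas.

AB, BO

For each candidate genotype of Mateo, check whether crossing it with AA can produce every observed child phenotype.
  AA → possible child types {A} ✗
  AB → possible child types {A, AB} ✓
  AO → possible child types {A} ✗
  BB → possible child types {AB} ✗
  BO → possible child types {A, AB} ✓
  OO → possible child types {A} ✗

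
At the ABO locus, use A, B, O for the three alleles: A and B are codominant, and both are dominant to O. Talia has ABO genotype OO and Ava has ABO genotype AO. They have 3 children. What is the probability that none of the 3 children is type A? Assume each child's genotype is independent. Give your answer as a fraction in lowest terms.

1/8

ABO cross OO × AO → 1/2 O, 1/2 A.
So P(type A) = 1/2 per child.
P(not type A) = 1/2 for one child; (1/2)^3 = 1/8.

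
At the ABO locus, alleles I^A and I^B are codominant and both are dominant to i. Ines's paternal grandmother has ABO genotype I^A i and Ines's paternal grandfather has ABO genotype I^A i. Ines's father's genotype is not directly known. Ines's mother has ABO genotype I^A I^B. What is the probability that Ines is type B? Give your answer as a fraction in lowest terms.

Ines's father's ABO genotype from I^A i × I^A i: 1/4 I^A I^A, 1/2 I^A i, 1/4 i i.
Crossing each possibility with the mother I^A I^B and summing P(type B): 1/4·0 + 1/2·1/4 + 1/4·1/2 = 1/4.

1/4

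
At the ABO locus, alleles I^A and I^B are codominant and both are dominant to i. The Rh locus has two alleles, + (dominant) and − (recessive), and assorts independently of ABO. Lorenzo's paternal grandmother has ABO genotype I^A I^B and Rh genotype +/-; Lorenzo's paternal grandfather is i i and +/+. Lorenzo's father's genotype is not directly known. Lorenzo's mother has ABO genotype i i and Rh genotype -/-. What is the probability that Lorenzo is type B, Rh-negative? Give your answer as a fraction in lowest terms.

1/16

Lorenzo's father's ABO genotype from I^A I^B × i i: 1/2 I^A i, 1/2 I^B i.
Crossing each possibility with the mother i i and summing P(type B): 1/2·0 + 1/2·1/2 = 1/4.
Similarly for Rh via the father's Rh distribution: P(Rh-) = 1/4.
Independent loci: 1/4 × 1/4 = 1/16.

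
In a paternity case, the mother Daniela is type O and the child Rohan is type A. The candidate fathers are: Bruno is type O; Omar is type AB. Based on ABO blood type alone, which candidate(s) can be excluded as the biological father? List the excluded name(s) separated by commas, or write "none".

Bruno

A candidate is excluded only if no genotype consistent with his phenotype could produce a type A child with a type O mother.
Bruno (type O): no genotype consistent with that phenotype can produce a type-A child with a type-O mother.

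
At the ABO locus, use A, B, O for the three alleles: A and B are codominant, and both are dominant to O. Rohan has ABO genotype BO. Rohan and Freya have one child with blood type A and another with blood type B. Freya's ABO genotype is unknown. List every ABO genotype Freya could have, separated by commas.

For each candidate genotype of Freya, check whether crossing it with BO can produce every observed child phenotype.
  AA → possible child types {A, AB} ✗
  AB → possible child types {A, B, AB} ✓
  AO → possible child types {O, A, B, AB} ✓
  BB → possible child types {B} ✗
  BO → possible child types {O, B} ✗
  OO → possible child types {O, B} ✗

AB, AO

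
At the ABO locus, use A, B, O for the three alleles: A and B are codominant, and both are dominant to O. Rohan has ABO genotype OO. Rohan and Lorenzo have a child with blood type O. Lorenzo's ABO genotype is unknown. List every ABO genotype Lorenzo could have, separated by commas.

For each candidate genotype of Lorenzo, check whether crossing it with OO can produce every observed child phenotype.
  AA → possible child types {A} ✗
  AB → possible child types {A, B} ✗
  AO → possible child types {O, A} ✓
  BB → possible child types {B} ✗
  BO → possible child types {O, B} ✓
  OO → possible child types {O} ✓

AO, BO, OO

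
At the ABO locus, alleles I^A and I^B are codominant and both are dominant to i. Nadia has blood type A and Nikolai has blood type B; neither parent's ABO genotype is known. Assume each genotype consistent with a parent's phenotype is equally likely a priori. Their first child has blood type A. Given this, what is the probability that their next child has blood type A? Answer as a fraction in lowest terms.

5/12

Possible genotypes: Nadia ∈ {I^A I^A, I^A i}; Nikolai ∈ {I^B I^B, I^B i}.
Weight each parental genotype pair by prior × P(type-A child):
  I^A I^A × I^B i: posterior weight 2/3; P(next child type A) = 1/2.
  I^A i × I^B i: posterior weight 1/3; P(next child type A) = 1/4.
Weighted sum = 5/12.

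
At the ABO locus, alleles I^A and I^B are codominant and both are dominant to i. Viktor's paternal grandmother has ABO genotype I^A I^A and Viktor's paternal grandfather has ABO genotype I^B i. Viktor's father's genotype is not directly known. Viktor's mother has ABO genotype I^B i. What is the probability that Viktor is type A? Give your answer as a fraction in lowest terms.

1/4

Viktor's father's ABO genotype from I^A I^A × I^B i: 1/2 I^A I^B, 1/2 I^A i.
Crossing each possibility with the mother I^B i and summing P(type A): 1/2·1/4 + 1/2·1/4 = 1/4.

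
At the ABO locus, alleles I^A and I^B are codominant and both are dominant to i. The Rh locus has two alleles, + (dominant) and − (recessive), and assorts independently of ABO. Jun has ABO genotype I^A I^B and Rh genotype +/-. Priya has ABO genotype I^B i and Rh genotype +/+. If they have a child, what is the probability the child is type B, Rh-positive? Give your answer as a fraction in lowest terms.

1/2

ABO cross I^A I^B × I^B i → offspring phenotypes: 1/4 A, 1/2 B, 1/4 AB.
Rh cross +/- × +/+ → 1 Rh+.
Independent loci: P(type B, Rh-positive) = 1/2 × 1 = 1/2.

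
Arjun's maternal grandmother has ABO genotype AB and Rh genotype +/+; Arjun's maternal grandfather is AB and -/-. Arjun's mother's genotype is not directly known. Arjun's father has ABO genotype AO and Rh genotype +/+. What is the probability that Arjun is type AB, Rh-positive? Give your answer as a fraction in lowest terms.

1/4

Arjun's mother's ABO genotype from AB × AB: 1/4 AA, 1/2 AB, 1/4 BB.
Crossing each possibility with the father AO and summing P(type AB): 1/4·0 + 1/2·1/4 + 1/4·1/2 = 1/4.
Similarly for Rh via the mother's Rh distribution: P(Rh+) = 1.
Independent loci: 1/4 × 1 = 1/4.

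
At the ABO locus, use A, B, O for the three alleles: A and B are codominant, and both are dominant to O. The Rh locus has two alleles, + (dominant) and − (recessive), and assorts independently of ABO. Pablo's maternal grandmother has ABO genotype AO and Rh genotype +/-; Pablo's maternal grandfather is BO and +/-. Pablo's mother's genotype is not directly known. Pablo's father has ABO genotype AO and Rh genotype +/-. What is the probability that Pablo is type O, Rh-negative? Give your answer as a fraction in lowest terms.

Pablo's mother's ABO genotype from AO × BO: 1/4 AB, 1/4 AO, 1/4 BO, 1/4 OO.
Crossing each possibility with the father AO and summing P(type O): 1/4·0 + 1/4·1/4 + 1/4·1/4 + 1/4·1/2 = 1/4.
Similarly for Rh via the mother's Rh distribution: P(Rh-) = 1/4.
Independent loci: 1/4 × 1/4 = 1/16.

1/16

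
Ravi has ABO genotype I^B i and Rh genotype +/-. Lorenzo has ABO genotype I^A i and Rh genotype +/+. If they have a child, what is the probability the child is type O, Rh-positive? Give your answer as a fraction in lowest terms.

ABO cross I^B i × I^A i → offspring phenotypes: 1/4 O, 1/4 A, 1/4 B, 1/4 AB.
Rh cross +/- × +/+ → 1 Rh+.
Independent loci: P(type O, Rh-positive) = 1/4 × 1 = 1/4.

1/4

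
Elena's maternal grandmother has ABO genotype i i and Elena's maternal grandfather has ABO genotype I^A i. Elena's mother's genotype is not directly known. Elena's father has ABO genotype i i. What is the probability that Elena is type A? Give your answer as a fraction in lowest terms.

Elena's mother's ABO genotype from i i × I^A i: 1/2 I^A i, 1/2 i i.
Crossing each possibility with the father i i and summing P(type A): 1/2·1/2 + 1/2·0 = 1/4.

1/4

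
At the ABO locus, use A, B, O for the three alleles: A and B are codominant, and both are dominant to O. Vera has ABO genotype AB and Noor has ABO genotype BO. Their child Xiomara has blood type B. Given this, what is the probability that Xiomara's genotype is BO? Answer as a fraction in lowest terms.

1/2

Cross AB × BO → 1/4 AB, 1/4 AO, 1/4 BB, 1/4 BO.
Type-B genotypes among offspring: BB (1/4), BO (1/4); total 1/2.
P(BO | type B) = (1/4) / (1/2) = 1/2.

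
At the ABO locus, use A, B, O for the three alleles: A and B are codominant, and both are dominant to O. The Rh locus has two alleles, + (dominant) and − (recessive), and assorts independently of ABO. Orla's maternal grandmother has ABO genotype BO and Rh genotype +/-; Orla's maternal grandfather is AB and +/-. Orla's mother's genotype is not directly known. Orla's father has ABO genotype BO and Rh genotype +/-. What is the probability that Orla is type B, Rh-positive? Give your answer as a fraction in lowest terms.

15/32

Orla's mother's ABO genotype from BO × AB: 1/4 AB, 1/4 AO, 1/4 BB, 1/4 BO.
Crossing each possibility with the father BO and summing P(type B): 1/4·1/2 + 1/4·1/4 + 1/4·1 + 1/4·3/4 = 5/8.
Similarly for Rh via the mother's Rh distribution: P(Rh+) = 3/4.
Independent loci: 5/8 × 3/4 = 15/32.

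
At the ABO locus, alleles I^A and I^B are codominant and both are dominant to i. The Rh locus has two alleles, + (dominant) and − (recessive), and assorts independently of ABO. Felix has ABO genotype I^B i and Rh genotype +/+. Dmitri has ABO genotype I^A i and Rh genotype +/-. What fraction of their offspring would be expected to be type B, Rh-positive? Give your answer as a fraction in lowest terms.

ABO cross I^B i × I^A i → offspring phenotypes: 1/4 O, 1/4 A, 1/4 B, 1/4 AB.
Rh cross +/+ × +/- → 1 Rh+.
Independent loci: P(type B, Rh-positive) = 1/4 × 1 = 1/4.

1/4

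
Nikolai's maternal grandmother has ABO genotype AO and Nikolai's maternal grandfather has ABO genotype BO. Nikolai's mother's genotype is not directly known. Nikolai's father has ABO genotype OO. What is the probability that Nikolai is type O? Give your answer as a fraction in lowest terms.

Nikolai's mother's ABO genotype from AO × BO: 1/4 AB, 1/4 AO, 1/4 BO, 1/4 OO.
Crossing each possibility with the father OO and summing P(type O): 1/4·0 + 1/4·1/2 + 1/4·1/2 + 1/4·1 = 1/2.

1/2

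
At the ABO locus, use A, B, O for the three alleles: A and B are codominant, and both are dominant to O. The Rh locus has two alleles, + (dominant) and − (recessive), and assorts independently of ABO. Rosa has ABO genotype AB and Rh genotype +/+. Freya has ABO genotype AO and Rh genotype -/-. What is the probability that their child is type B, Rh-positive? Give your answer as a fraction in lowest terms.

1/4

ABO cross AB × AO → offspring phenotypes: 1/2 A, 1/4 B, 1/4 AB.
Rh cross +/+ × -/- → 1 Rh+.
Independent loci: P(type B, Rh-positive) = 1/4 × 1 = 1/4.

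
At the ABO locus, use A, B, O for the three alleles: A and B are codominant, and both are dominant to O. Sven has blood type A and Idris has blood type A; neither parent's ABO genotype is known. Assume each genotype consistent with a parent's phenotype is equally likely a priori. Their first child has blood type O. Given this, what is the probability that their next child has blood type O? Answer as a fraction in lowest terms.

Possible genotypes: Sven ∈ {AA, AO}; Idris ∈ {AA, AO}.
Weight each parental genotype pair by prior × P(type-O child):
  AO × AO: posterior weight 1; P(next child type O) = 1/4.
Weighted sum = 1/4.

1/4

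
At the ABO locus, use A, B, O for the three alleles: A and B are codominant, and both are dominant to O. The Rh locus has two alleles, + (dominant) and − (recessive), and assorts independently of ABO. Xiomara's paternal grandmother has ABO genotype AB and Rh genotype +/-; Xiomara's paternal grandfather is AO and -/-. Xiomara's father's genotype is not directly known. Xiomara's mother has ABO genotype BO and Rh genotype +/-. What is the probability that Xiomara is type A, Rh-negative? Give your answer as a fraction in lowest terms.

Xiomara's father's ABO genotype from AB × AO: 1/4 AA, 1/4 AB, 1/4 AO, 1/4 BO.
Crossing each possibility with the mother BO and summing P(type A): 1/4·1/2 + 1/4·1/4 + 1/4·1/4 + 1/4·0 = 1/4.
Similarly for Rh via the father's Rh distribution: P(Rh-) = 3/8.
Independent loci: 1/4 × 3/8 = 3/32.

3/32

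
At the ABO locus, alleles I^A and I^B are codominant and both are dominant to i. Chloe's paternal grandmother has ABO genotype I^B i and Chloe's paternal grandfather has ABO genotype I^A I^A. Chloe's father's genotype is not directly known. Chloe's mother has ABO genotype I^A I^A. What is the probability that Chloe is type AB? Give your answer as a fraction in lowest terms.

Chloe's father's ABO genotype from I^B i × I^A I^A: 1/2 I^A I^B, 1/2 I^A i.
Crossing each possibility with the mother I^A I^A and summing P(type AB): 1/2·1/2 + 1/2·0 = 1/4.

1/4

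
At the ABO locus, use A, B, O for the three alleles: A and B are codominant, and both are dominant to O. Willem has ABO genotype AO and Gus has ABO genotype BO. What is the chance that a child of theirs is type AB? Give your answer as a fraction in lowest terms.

ABO cross AO × BO → offspring phenotypes: 1/4 O, 1/4 A, 1/4 B, 1/4 AB.
So P(type AB) = 1/4.

1/4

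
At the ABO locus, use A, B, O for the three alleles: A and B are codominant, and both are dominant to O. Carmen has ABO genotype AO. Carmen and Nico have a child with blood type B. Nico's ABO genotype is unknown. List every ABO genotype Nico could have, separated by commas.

AB, BB, BO

For each candidate genotype of Nico, check whether crossing it with AO can produce every observed child phenotype.
  AA → possible child types {A} ✗
  AB → possible child types {A, B, AB} ✓
  AO → possible child types {O, A} ✗
  BB → possible child types {B, AB} ✓
  BO → possible child types {O, A, B, AB} ✓
  OO → possible child types {O, A} ✗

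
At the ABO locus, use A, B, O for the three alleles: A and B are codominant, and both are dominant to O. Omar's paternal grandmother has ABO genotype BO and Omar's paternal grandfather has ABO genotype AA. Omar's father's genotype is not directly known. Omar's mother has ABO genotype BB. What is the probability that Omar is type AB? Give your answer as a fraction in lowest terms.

Omar's father's ABO genotype from BO × AA: 1/2 AB, 1/2 AO.
Crossing each possibility with the mother BB and summing P(type AB): 1/2·1/2 + 1/2·1/2 = 1/2.

1/2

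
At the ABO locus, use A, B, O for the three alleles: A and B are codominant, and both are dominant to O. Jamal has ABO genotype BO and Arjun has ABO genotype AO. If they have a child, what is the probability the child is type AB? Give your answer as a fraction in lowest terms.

ABO cross BO × AO → offspring phenotypes: 1/4 O, 1/4 A, 1/4 B, 1/4 AB.
So P(type AB) = 1/4.

1/4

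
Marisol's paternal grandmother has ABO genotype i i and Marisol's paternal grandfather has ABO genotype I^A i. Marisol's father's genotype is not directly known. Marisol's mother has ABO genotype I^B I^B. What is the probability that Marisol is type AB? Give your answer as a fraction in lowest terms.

Marisol's father's ABO genotype from i i × I^A i: 1/2 I^A i, 1/2 i i.
Crossing each possibility with the mother I^B I^B and summing P(type AB): 1/2·1/2 + 1/2·0 = 1/4.

1/4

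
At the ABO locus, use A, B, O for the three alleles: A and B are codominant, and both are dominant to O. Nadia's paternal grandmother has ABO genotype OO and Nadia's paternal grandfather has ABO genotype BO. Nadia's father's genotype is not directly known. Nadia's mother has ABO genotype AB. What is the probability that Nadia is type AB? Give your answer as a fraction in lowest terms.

Nadia's father's ABO genotype from OO × BO: 1/2 BO, 1/2 OO.
Crossing each possibility with the mother AB and summing P(type AB): 1/2·1/4 + 1/2·0 = 1/8.

1/8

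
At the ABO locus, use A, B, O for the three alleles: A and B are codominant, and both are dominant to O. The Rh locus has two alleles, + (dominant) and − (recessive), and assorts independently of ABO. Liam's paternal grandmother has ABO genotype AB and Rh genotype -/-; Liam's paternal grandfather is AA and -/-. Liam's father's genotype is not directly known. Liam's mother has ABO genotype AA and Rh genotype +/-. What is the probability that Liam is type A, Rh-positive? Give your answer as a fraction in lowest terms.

Liam's father's ABO genotype from AB × AA: 1/2 AA, 1/2 AB.
Crossing each possibility with the mother AA and summing P(type A): 1/2·1 + 1/2·1/2 = 3/4.
Similarly for Rh via the father's Rh distribution: P(Rh+) = 1/2.
Independent loci: 3/4 × 1/2 = 3/8.

3/8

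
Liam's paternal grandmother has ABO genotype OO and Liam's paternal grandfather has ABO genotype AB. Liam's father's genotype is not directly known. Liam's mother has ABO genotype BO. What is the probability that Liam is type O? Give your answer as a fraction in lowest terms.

Liam's father's ABO genotype from OO × AB: 1/2 AO, 1/2 BO.
Crossing each possibility with the mother BO and summing P(type O): 1/2·1/4 + 1/2·1/4 = 1/4.

1/4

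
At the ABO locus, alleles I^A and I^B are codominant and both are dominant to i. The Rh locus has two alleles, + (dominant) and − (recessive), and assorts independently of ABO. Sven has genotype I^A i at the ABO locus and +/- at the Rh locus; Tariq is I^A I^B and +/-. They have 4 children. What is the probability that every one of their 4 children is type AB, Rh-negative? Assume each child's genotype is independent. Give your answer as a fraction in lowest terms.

1/65536

ABO cross I^A i × I^A I^B → 1/2 A, 1/4 B, 1/4 AB.
Rh cross +/- × +/- → 3/4 Rh+, 1/4 Rh-; so P(type AB, Rh-negative) = 1/4 × 1/4 = 1/16 per child.
All 4 independent: (1/16)^4 = 1/65536.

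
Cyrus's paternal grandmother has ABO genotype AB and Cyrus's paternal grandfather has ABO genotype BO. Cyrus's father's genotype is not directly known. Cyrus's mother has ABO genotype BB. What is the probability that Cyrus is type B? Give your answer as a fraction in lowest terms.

3/4

Cyrus's father's ABO genotype from AB × BO: 1/4 AB, 1/4 AO, 1/4 BB, 1/4 BO.
Crossing each possibility with the mother BB and summing P(type B): 1/4·1/2 + 1/4·1/2 + 1/4·1 + 1/4·1 = 3/4.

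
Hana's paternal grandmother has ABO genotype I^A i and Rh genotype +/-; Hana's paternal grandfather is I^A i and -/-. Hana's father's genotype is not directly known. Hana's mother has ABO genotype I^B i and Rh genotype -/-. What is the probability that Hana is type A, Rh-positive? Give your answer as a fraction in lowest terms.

1/16

Hana's father's ABO genotype from I^A i × I^A i: 1/4 I^A I^A, 1/2 I^A i, 1/4 i i.
Crossing each possibility with the mother I^B i and summing P(type A): 1/4·1/2 + 1/2·1/4 + 1/4·0 = 1/4.
Similarly for Rh via the father's Rh distribution: P(Rh+) = 1/4.
Independent loci: 1/4 × 1/4 = 1/16.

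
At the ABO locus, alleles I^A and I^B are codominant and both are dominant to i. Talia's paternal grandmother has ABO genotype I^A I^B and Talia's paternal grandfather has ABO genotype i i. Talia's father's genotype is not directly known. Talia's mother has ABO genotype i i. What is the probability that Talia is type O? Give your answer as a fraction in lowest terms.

Talia's father's ABO genotype from I^A I^B × i i: 1/2 I^A i, 1/2 I^B i.
Crossing each possibility with the mother i i and summing P(type O): 1/2·1/2 + 1/2·1/2 = 1/2.

1/2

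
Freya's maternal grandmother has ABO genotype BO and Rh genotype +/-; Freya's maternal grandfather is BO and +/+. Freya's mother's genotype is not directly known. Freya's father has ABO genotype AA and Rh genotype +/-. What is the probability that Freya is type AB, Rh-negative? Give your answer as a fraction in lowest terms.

1/16

Freya's mother's ABO genotype from BO × BO: 1/4 BB, 1/2 BO, 1/4 OO.
Crossing each possibility with the father AA and summing P(type AB): 1/4·1 + 1/2·1/2 + 1/4·0 = 1/2.
Similarly for Rh via the mother's Rh distribution: P(Rh-) = 1/8.
Independent loci: 1/2 × 1/8 = 1/16.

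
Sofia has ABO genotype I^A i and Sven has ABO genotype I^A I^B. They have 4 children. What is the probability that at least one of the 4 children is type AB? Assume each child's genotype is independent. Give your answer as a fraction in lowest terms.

ABO cross I^A i × I^A I^B → 1/2 A, 1/4 B, 1/4 AB.
So P(type AB) = 1/4 per child.
P(none) = (3/4)^4 = 81/256; P(at least one) = 1 − 81/256 = 175/256.

175/256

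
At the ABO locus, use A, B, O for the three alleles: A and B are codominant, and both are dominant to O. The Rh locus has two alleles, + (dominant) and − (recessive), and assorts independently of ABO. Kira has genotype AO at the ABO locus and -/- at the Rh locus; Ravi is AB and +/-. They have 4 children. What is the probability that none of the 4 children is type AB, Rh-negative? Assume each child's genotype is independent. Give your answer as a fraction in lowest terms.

ABO cross AO × AB → 1/2 A, 1/4 B, 1/4 AB.
Rh cross -/- × +/- → 1/2 Rh+, 1/2 Rh-; so P(type AB, Rh-negative) = 1/4 × 1/2 = 1/8 per child.
P(not type AB, Rh-negative) = 7/8 for one child; (7/8)^4 = 2401/4096.

2401/4096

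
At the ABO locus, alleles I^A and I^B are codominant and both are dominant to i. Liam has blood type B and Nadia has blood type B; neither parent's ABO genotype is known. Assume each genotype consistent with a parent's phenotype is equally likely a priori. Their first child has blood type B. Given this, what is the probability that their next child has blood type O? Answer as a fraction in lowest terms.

Possible genotypes: Liam ∈ {I^B I^B, I^B i}; Nadia ∈ {I^B I^B, I^B i}.
Weight each parental genotype pair by prior × P(type-B child):
  I^B I^B × I^B I^B: posterior weight 4/15; P(next child type O) = 0.
  I^B I^B × I^B i: posterior weight 4/15; P(next child type O) = 0.
  I^B i × I^B I^B: posterior weight 4/15; P(next child type O) = 0.
  I^B i × I^B i: posterior weight 1/5; P(next child type O) = 1/4.
Weighted sum = 1/20.

1/20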